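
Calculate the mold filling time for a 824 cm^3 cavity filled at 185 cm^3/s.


Formula: t_fill = V_mold / Q_flow
t = 824 cm^3 / 185 cm^3/s = 4.4541 s

Final answer: 4.4541 s


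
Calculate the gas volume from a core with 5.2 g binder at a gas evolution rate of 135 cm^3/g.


Formula: V_gas = W_binder * gas_evolution_rate
V = 5.2 g * 135 cm^3/g = 702.0000 cm^3


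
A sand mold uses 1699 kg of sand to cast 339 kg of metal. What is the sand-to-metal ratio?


Formula: Sand-to-Metal Ratio = W_sand / W_metal
Ratio = 1699 kg / 339 kg = 5.0118

Answer: 5.0118


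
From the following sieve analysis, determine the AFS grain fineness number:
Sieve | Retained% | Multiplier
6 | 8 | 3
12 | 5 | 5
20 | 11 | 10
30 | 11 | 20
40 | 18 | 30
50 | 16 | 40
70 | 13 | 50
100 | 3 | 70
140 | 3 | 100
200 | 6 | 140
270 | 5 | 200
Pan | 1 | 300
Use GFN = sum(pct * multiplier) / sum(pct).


Formula: GFN = sum(pct * multiplier) / sum(pct)
sum(pct * multiplier) = 4859
sum(pct) = 100
GFN = 4859 / 100 = 48.59

48.59


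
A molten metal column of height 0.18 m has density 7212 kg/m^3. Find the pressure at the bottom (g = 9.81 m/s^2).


Formula: P = rho * g * h
rho * g = 7212 * 9.81 = 70749.72 N/m^3
P = 70749.72 * 0.18 = 12734.9496 Pa

Final answer: 12734.9496 Pa


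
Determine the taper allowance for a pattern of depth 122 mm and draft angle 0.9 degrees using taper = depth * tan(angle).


Formula: taper = depth * tan(draft_angle)
tan(0.9 deg) = 0.0157093
taper = 122 mm * 0.0157093 = 1.9165 mm


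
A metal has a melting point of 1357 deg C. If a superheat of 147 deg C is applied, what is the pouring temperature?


Formula: T_pour = T_melt + Superheat
T_pour = 1357 + 147 = 1504 deg C

Answer: 1504 deg C


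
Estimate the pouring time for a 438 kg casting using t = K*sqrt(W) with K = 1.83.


Formula: t = K * sqrt(W)
sqrt(W) = sqrt(438) = 20.92845
t = 1.83 * 20.92845 = 38.2991 s

38.2991 s


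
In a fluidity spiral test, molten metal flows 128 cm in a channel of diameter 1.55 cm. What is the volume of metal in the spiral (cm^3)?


Formula: V = pi * (d/2)^2 * L  (cylinder volume)
Radius = 1.55/2 = 0.775 cm
V = pi * 0.775^2 * 128 = 241.5256 cm^3


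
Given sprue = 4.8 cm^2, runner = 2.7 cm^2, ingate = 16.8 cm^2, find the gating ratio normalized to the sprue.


Sprue:Runner:Ingate = 1 : 2.7/4.8 : 16.8/4.8 = 1:0.56:3.50

1:0.56:3.50


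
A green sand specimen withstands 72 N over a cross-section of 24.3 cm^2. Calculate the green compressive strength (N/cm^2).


Formula: Compressive Strength = Force / Area
Strength = 72 N / 24.3 cm^2 = 2.9630 N/cm^2

2.9630 N/cm^2


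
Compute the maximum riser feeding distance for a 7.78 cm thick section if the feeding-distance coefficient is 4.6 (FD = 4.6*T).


Formula: FD = 4.6 * T  (riser feeding-distance rule)
FD = 4.6 * 7.78 cm = 35.7880 cm

35.7880 cm


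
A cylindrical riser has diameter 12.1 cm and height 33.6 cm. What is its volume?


Formula: V = pi * (D/2)^2 * H  (cylinder volume)
Radius = D/2 = 12.1/2 = 6.05 cm
V = pi * 6.05^2 * 33.6 = 3863.6689 cm^3

3863.6689 cm^3


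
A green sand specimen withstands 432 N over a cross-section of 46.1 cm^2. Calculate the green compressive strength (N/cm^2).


Formula: Compressive Strength = Force / Area
Strength = 432 N / 46.1 cm^2 = 9.3709 N/cm^2

9.3709 N/cm^2


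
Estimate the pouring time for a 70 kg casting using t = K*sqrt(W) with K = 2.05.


Formula: t = K * sqrt(W)
sqrt(W) = sqrt(70) = 8.36660
t = 2.05 * 8.36660 = 17.1515 s

Answer: 17.1515 s


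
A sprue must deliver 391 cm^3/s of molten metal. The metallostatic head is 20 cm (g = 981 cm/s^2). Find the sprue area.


Formula: v = sqrt(2*g*h), A = Q/v
Velocity: v = sqrt(2 * 981 * 20) = sqrt(39240) = 198.0909 cm/s
Sprue area: A = Q / v = 391 / 198.0909 = 1.9738 cm^2

Final answer: 1.9738 cm^2


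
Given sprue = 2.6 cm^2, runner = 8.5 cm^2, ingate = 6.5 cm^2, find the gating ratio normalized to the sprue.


Sprue:Runner:Ingate = 1 : 8.5/2.6 : 6.5/2.6 = 1:3.27:2.50

Answer: 1:3.27:2.50


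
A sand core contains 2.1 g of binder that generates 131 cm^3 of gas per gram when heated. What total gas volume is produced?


Formula: V_gas = W_binder * gas_evolution_rate
V = 2.1 g * 131 cm^3/g = 275.1000 cm^3


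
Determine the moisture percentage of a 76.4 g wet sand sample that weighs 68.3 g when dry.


Formula: MC = (W_wet - W_dry) / W_wet * 100
Water mass = 76.4 - 68.3 = 8.1 g
MC = 8.1 / 76.4 * 100 = 10.6021%

Final answer: 10.6021%


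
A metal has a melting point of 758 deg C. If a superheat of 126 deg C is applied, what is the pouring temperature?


Formula: T_pour = T_melt + Superheat
T_pour = 758 + 126 = 884 deg C


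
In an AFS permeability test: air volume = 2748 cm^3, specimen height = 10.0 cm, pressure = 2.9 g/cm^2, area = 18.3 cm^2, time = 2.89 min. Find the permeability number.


Formula: Permeability Number P = (V * H) / (p * A * t)
Numerator: V * H = 2748 * 10.0 = 27480.0
Denominator: p * A * t = 2.9 * 18.3 * 2.89 = 153.3723
P = 27480.0 / 153.3723 = 179.1719

179.1719


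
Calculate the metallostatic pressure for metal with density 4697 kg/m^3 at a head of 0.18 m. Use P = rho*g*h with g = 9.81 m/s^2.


Formula: P = rho * g * h
rho * g = 4697 * 9.81 = 46077.57 N/m^3
P = 46077.57 * 0.18 = 8293.9626 Pa

Answer: 8293.9626 Pa


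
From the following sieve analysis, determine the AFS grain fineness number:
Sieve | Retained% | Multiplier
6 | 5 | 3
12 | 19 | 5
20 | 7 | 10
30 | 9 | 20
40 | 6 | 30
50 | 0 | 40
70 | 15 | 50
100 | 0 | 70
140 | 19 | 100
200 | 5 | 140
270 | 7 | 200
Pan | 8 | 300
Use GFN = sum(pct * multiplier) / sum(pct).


Formula: GFN = sum(pct * multiplier) / sum(pct)
sum(pct * multiplier) = 7690
sum(pct) = 100
GFN = 7690 / 100 = 76.90


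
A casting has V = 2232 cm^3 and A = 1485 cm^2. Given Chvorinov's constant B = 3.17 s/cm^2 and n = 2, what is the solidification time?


Formula: t_s = B * (V/A)^n  (Chvorinov's rule, n=2)
Modulus M = V/A = 2232/1485 = 1.503030 cm
M^2 = 1.503030^2 = 2.259099 cm^2
t_s = 3.17 * 2.259099 = 7.1613 s

Answer: 7.1613 s


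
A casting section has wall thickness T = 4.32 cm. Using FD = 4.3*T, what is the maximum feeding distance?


Formula: FD = 4.3 * T  (riser feeding-distance rule)
FD = 4.3 * 4.32 cm = 18.5760 cm


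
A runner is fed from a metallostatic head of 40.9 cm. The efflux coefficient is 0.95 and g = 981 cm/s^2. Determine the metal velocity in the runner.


Formula: v = Cd * sqrt(2 * g * h)  (Torricelli with discharge coefficient)
2*g*h = 2 * 981 * 40.9 = 80245.8 cm^2/s^2
sqrt(80245.8) = 283.27690 cm/s
v = 0.95 * 283.27690 = 269.1131 cm/s

269.1131 cm/s


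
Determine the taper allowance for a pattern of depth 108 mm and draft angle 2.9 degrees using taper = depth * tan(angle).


Formula: taper = depth * tan(draft_angle)
tan(2.9 deg) = 0.0506578
taper = 108 mm * 0.0506578 = 5.4710 mm


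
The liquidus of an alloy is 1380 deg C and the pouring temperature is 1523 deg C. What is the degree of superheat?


Formula: Superheat = T_pour - T_melt
Superheat = 1523 - 1380 = 143 deg C


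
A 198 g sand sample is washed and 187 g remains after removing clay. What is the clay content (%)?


Formula: Clay% = (W_total - W_washed) / W_total * 100
Clay mass = 198 - 187 = 11 g
Clay% = 11 / 198 * 100 = 5.5556%

Final answer: 5.5556%


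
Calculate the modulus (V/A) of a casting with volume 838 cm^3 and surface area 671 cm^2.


Formula: Casting Modulus M = V / A
M = 838 cm^3 / 671 cm^2 = 1.2489 cm

Final answer: 1.2489 cm


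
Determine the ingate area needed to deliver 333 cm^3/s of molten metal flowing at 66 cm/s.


Formula: A_ingate = Q / v  (continuity equation)
A = 333 cm^3/s / 66 cm/s = 5.0455 cm^2

5.0455 cm^2


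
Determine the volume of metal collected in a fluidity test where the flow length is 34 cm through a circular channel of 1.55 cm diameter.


Formula: V = pi * (d/2)^2 * L  (cylinder volume)
Radius = 1.55/2 = 0.775 cm
V = pi * 0.775^2 * 34 = 64.1552 cm^3

Answer: 64.1552 cm^3


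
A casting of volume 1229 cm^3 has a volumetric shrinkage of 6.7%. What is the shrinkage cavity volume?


Formula: V_shrink = V_casting * shrinkage_pct / 100
V_shrink = 1229 cm^3 * 6.7 / 100 = 82.3430 cm^3

Answer: 82.3430 cm^3


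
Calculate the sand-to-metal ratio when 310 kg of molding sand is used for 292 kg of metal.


Formula: Sand-to-Metal Ratio = W_sand / W_metal
Ratio = 310 kg / 292 kg = 1.0616

Final answer: 1.0616


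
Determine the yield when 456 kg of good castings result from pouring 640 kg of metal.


Formula: Casting Yield = (W_good / W_total) * 100
Yield = (456 kg / 640 kg) * 100 = 71.2500%

Answer: 71.2500%


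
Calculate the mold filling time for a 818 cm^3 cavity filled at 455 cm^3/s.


Formula: t_fill = V_mold / Q_flow
t = 818 cm^3 / 455 cm^3/s = 1.7978 s


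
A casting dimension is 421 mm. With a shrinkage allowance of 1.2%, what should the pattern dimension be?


Formula: L_pattern = L_casting * (1 + shrinkage_rate/100)
Shrinkage factor = 1 + 1.2/100 = 1.012
L_pattern = 421 mm * 1.012 = 426.0520 mm


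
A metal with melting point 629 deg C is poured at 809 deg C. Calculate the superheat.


Formula: Superheat = T_pour - T_melt
Superheat = 809 - 629 = 180 deg C

Answer: 180 deg C


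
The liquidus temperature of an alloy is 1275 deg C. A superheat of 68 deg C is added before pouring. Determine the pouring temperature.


Formula: T_pour = T_melt + Superheat
T_pour = 1275 + 68 = 1343 deg C

Final answer: 1343 deg C


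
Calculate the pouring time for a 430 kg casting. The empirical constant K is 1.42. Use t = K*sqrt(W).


Formula: t = K * sqrt(W)
sqrt(W) = sqrt(430) = 20.73644
t = 1.42 * 20.73644 = 29.4457 s

Answer: 29.4457 s


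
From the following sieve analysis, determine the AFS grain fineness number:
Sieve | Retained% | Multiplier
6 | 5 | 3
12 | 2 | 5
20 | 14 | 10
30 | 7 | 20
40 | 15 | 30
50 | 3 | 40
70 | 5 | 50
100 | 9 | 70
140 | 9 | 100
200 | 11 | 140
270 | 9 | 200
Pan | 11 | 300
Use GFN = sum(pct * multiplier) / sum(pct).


Formula: GFN = sum(pct * multiplier) / sum(pct)
sum(pct * multiplier) = 9295
sum(pct) = 100
GFN = 9295 / 100 = 92.95

Final answer: 92.95


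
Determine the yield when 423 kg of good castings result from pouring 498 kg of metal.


Formula: Casting Yield = (W_good / W_total) * 100
Yield = (423 kg / 498 kg) * 100 = 84.9398%

Final answer: 84.9398%


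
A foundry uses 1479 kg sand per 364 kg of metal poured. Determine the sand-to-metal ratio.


Formula: Sand-to-Metal Ratio = W_sand / W_metal
Ratio = 1479 kg / 364 kg = 4.0632

4.0632


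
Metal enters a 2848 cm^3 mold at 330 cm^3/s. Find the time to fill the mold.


Formula: t_fill = V_mold / Q_flow
t = 2848 cm^3 / 330 cm^3/s = 8.6303 s

8.6303 s


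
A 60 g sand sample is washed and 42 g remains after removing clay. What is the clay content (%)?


Formula: Clay% = (W_total - W_washed) / W_total * 100
Clay mass = 60 - 42 = 18 g
Clay% = 18 / 60 * 100 = 30.0000%

30.0000%


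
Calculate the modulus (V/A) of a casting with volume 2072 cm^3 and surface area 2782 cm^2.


Formula: Casting Modulus M = V / A
M = 2072 cm^3 / 2782 cm^2 = 0.7448 cm


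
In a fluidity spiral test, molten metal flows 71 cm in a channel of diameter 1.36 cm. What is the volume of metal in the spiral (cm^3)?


Formula: V = pi * (d/2)^2 * L  (cylinder volume)
Radius = 1.36/2 = 0.68 cm
V = pi * 0.68^2 * 71 = 103.1397 cm^3

103.1397 cm^3


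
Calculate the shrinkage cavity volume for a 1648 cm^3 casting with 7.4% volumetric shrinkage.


Formula: V_shrink = V_casting * shrinkage_pct / 100
V_shrink = 1648 cm^3 * 7.4 / 100 = 121.9520 cm^3

Final answer: 121.9520 cm^3


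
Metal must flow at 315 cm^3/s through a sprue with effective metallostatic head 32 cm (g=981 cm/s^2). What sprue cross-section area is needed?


Formula: v = sqrt(2*g*h), A = Q/v
Velocity: v = sqrt(2 * 981 * 32) = sqrt(62784) = 250.5674 cm/s
Sprue area: A = Q / v = 315 / 250.5674 = 1.2571 cm^2

Final answer: 1.2571 cm^2


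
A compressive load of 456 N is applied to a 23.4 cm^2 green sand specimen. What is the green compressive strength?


Formula: Compressive Strength = Force / Area
Strength = 456 N / 23.4 cm^2 = 19.4872 N/cm^2

Final answer: 19.4872 N/cm^2


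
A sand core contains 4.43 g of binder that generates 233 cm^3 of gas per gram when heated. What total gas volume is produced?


Formula: V_gas = W_binder * gas_evolution_rate
V = 4.43 g * 233 cm^3/g = 1032.1900 cm^3

Final answer: 1032.1900 cm^3


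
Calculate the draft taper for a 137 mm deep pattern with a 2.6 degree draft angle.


Formula: taper = depth * tan(draft_angle)
tan(2.6 deg) = 0.0454097
taper = 137 mm * 0.0454097 = 6.2211 mm

Answer: 6.2211 mm


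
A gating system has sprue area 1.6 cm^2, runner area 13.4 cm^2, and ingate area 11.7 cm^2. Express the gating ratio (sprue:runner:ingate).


Sprue:Runner:Ingate = 1 : 13.4/1.6 : 11.7/1.6 = 1:8.38:7.31


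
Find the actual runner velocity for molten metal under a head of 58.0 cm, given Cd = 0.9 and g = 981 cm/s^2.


Formula: v = Cd * sqrt(2 * g * h)  (Torricelli with discharge coefficient)
2*g*h = 2 * 981 * 58.0 = 113796.0 cm^2/s^2
sqrt(113796.0) = 337.33663 cm/s
v = 0.9 * 337.33663 = 303.6030 cm/s


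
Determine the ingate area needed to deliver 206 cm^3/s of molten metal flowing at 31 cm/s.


Formula: A_ingate = Q / v  (continuity equation)
A = 206 cm^3/s / 31 cm/s = 6.6452 cm^2

Answer: 6.6452 cm^2


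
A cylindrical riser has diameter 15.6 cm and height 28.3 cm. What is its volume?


Formula: V = pi * (D/2)^2 * H  (cylinder volume)
Radius = D/2 = 15.6/2 = 7.8 cm
V = pi * 7.8^2 * 28.3 = 5409.1063 cm^3

Final answer: 5409.1063 cm^3


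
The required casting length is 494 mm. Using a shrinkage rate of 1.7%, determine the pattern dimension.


Formula: L_pattern = L_casting * (1 + shrinkage_rate/100)
Shrinkage factor = 1 + 1.7/100 = 1.017
L_pattern = 494 mm * 1.017 = 502.3980 mm

Final answer: 502.3980 mm


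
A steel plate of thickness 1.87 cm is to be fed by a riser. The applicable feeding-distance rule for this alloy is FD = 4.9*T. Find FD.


Formula: FD = 4.9 * T  (riser feeding-distance rule)
FD = 4.9 * 1.87 cm = 9.1630 cm


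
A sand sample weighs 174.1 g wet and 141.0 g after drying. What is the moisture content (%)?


Formula: MC = (W_wet - W_dry) / W_wet * 100
Water mass = 174.1 - 141.0 = 33.1 g
MC = 33.1 / 174.1 * 100 = 19.0121%

Final answer: 19.0121%


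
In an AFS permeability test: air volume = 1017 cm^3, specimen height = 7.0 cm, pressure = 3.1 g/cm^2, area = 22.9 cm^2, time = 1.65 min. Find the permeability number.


Formula: Permeability Number P = (V * H) / (p * A * t)
Numerator: V * H = 1017 * 7.0 = 7119.0
Denominator: p * A * t = 3.1 * 22.9 * 1.65 = 117.1335
P = 7119.0 / 117.1335 = 60.7768


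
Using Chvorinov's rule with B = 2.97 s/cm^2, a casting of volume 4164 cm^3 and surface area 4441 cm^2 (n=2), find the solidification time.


Formula: t_s = B * (V/A)^n  (Chvorinov's rule, n=2)
Modulus M = V/A = 4164/4441 = 0.937627 cm
M^2 = 0.937627^2 = 0.879144 cm^2
t_s = 2.97 * 0.879144 = 2.6111 s

2.6111 s


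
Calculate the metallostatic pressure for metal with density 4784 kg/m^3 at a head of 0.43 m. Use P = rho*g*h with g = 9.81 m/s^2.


Formula: P = rho * g * h
rho * g = 4784 * 9.81 = 46931.04 N/m^3
P = 46931.04 * 0.43 = 20180.3472 Pa

20180.3472 Pa


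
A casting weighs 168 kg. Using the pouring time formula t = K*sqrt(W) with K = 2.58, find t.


Formula: t = K * sqrt(W)
sqrt(W) = sqrt(168) = 12.96148
t = 2.58 * 12.96148 = 33.4406 s


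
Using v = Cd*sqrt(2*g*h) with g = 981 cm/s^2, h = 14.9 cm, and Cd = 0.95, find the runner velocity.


Formula: v = Cd * sqrt(2 * g * h)  (Torricelli with discharge coefficient)
2*g*h = 2 * 981 * 14.9 = 29233.8 cm^2/s^2
sqrt(29233.8) = 170.97895 cm/s
v = 0.95 * 170.97895 = 162.4300 cm/s

162.4300 cm/s


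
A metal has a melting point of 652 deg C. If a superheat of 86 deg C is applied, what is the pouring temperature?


Formula: T_pour = T_melt + Superheat
T_pour = 652 + 86 = 738 deg C


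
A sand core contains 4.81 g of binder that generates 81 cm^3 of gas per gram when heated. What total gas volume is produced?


Formula: V_gas = W_binder * gas_evolution_rate
V = 4.81 g * 81 cm^3/g = 389.6100 cm^3

389.6100 cm^3


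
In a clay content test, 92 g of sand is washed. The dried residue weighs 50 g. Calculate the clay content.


Formula: Clay% = (W_total - W_washed) / W_total * 100
Clay mass = 92 - 50 = 42 g
Clay% = 42 / 92 * 100 = 45.6522%

Final answer: 45.6522%


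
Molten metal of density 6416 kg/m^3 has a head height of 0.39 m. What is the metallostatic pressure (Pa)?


Formula: P = rho * g * h
rho * g = 6416 * 9.81 = 62940.96 N/m^3
P = 62940.96 * 0.39 = 24546.9744 Pa


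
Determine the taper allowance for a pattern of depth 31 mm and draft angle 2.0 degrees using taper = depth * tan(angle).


Formula: taper = depth * tan(draft_angle)
tan(2.0 deg) = 0.0349208
taper = 31 mm * 0.0349208 = 1.0825 mm


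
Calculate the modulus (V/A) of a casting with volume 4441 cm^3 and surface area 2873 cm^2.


Formula: Casting Modulus M = V / A
M = 4441 cm^3 / 2873 cm^2 = 1.5458 cm

Final answer: 1.5458 cm


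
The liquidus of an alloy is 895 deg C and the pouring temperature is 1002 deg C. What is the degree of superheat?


Formula: Superheat = T_pour - T_melt
Superheat = 1002 - 895 = 107 deg C

Answer: 107 deg C


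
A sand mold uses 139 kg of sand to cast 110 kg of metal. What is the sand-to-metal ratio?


Formula: Sand-to-Metal Ratio = W_sand / W_metal
Ratio = 139 kg / 110 kg = 1.2636

1.2636


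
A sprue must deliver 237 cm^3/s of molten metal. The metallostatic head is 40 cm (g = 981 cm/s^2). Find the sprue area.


Formula: v = sqrt(2*g*h), A = Q/v
Velocity: v = sqrt(2 * 981 * 40) = sqrt(78480) = 280.1428 cm/s
Sprue area: A = Q / v = 237 / 280.1428 = 0.8460 cm^2

Final answer: 0.8460 cm^2


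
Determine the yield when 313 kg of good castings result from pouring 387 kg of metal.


Formula: Casting Yield = (W_good / W_total) * 100
Yield = (313 kg / 387 kg) * 100 = 80.8786%

Answer: 80.8786%


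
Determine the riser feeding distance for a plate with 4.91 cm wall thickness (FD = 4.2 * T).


Formula: FD = 4.2 * T  (riser feeding-distance rule)
FD = 4.2 * 4.91 cm = 20.6220 cm

Answer: 20.6220 cm


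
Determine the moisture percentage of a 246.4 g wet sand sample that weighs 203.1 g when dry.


Formula: MC = (W_wet - W_dry) / W_wet * 100
Water mass = 246.4 - 203.1 = 43.3 g
MC = 43.3 / 246.4 * 100 = 17.5731%

Answer: 17.5731%


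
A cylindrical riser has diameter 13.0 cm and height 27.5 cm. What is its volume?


Formula: V = pi * (D/2)^2 * H  (cylinder volume)
Radius = D/2 = 13.0/2 = 6.5 cm
V = pi * 6.5^2 * 27.5 = 3650.1380 cm^3

Final answer: 3650.1380 cm^3


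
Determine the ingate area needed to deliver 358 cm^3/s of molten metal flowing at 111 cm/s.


Formula: A_ingate = Q / v  (continuity equation)
A = 358 cm^3/s / 111 cm/s = 3.2252 cm^2

3.2252 cm^2


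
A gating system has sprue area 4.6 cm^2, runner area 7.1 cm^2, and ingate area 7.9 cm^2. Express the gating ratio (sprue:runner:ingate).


Sprue:Runner:Ingate = 1 : 7.1/4.6 : 7.9/4.6 = 1:1.54:1.72

Final answer: 1:1.54:1.72


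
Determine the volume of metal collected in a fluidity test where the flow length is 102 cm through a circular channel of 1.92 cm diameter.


Formula: V = pi * (d/2)^2 * L  (cylinder volume)
Radius = 1.92/2 = 0.96 cm
V = pi * 0.96^2 * 102 = 295.3198 cm^3

295.3198 cm^3


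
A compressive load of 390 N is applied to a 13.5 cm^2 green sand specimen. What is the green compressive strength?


Formula: Compressive Strength = Force / Area
Strength = 390 N / 13.5 cm^2 = 28.8889 N/cm^2


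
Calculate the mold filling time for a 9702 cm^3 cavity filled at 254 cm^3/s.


Formula: t_fill = V_mold / Q_flow
t = 9702 cm^3 / 254 cm^3/s = 38.1969 s


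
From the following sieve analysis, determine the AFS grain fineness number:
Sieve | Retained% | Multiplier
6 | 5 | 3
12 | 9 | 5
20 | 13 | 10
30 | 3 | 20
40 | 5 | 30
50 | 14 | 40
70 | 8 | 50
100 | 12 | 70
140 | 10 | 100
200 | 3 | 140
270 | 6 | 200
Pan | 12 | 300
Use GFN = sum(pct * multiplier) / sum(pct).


Formula: GFN = sum(pct * multiplier) / sum(pct)
sum(pct * multiplier) = 8420
sum(pct) = 100
GFN = 8420 / 100 = 84.20


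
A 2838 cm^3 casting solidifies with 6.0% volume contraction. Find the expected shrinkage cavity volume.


Formula: V_shrink = V_casting * shrinkage_pct / 100
V_shrink = 2838 cm^3 * 6.0 / 100 = 170.2800 cm^3

Answer: 170.2800 cm^3


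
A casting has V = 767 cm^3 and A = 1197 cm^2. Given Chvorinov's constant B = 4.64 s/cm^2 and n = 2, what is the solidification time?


Formula: t_s = B * (V/A)^n  (Chvorinov's rule, n=2)
Modulus M = V/A = 767/1197 = 0.640769 cm
M^2 = 0.640769^2 = 0.410585 cm^2
t_s = 4.64 * 0.410585 = 1.9051 s


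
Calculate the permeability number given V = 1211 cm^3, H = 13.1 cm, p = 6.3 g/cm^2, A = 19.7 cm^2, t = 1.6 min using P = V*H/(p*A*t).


Formula: Permeability Number P = (V * H) / (p * A * t)
Numerator: V * H = 1211 * 13.1 = 15864.1
Denominator: p * A * t = 6.3 * 19.7 * 1.6 = 198.576
P = 15864.1 / 198.576 = 79.8893

Final answer: 79.8893


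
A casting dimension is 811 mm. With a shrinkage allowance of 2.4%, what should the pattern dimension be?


Formula: L_pattern = L_casting * (1 + shrinkage_rate/100)
Shrinkage factor = 1 + 2.4/100 = 1.024
L_pattern = 811 mm * 1.024 = 830.4640 mm

Answer: 830.4640 mm


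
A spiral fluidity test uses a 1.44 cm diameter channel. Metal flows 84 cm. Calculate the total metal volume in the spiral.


Formula: V = pi * (d/2)^2 * L  (cylinder volume)
Radius = 1.44/2 = 0.72 cm
V = pi * 0.72^2 * 84 = 136.8025 cm^3


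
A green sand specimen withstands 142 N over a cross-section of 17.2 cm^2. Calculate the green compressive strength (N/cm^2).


Formula: Compressive Strength = Force / Area
Strength = 142 N / 17.2 cm^2 = 8.2558 N/cm^2

Final answer: 8.2558 N/cm^2


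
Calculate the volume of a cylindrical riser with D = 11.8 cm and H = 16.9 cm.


Formula: V = pi * (D/2)^2 * H  (cylinder volume)
Radius = D/2 = 11.8/2 = 5.9 cm
V = pi * 5.9^2 * 16.9 = 1848.1644 cm^3


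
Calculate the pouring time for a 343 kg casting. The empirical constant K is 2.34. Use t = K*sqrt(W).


Formula: t = K * sqrt(W)
sqrt(W) = sqrt(343) = 18.52026
t = 2.34 * 18.52026 = 43.3374 s


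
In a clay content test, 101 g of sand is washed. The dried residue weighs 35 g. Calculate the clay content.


Formula: Clay% = (W_total - W_washed) / W_total * 100
Clay mass = 101 - 35 = 66 g
Clay% = 66 / 101 * 100 = 65.3465%

Final answer: 65.3465%


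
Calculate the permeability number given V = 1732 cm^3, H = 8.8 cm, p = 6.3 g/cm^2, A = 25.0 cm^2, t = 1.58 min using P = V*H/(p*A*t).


Formula: Permeability Number P = (V * H) / (p * A * t)
Numerator: V * H = 1732 * 8.8 = 15241.6
Denominator: p * A * t = 6.3 * 25.0 * 1.58 = 248.85
P = 15241.6 / 248.85 = 61.2481

61.2481


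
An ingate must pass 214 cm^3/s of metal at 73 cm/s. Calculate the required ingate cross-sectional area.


Formula: A_ingate = Q / v  (continuity equation)
A = 214 cm^3/s / 73 cm/s = 2.9315 cm^2

Final answer: 2.9315 cm^2


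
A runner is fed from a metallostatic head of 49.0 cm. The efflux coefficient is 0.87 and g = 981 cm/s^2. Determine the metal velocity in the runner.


Formula: v = Cd * sqrt(2 * g * h)  (Torricelli with discharge coefficient)
2*g*h = 2 * 981 * 49.0 = 96138.0 cm^2/s^2
sqrt(96138.0) = 310.06128 cm/s
v = 0.87 * 310.06128 = 269.7533 cm/s


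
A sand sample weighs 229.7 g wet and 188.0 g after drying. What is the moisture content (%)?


Formula: MC = (W_wet - W_dry) / W_wet * 100
Water mass = 229.7 - 188.0 = 41.7 g
MC = 41.7 / 229.7 * 100 = 18.1541%


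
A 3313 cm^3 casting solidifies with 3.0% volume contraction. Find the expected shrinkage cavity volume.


Formula: V_shrink = V_casting * shrinkage_pct / 100
V_shrink = 3313 cm^3 * 3.0 / 100 = 99.3900 cm^3

Final answer: 99.3900 cm^3


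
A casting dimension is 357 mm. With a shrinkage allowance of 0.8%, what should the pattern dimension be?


Formula: L_pattern = L_casting * (1 + shrinkage_rate/100)
Shrinkage factor = 1 + 0.8/100 = 1.008
L_pattern = 357 mm * 1.008 = 359.8560 mm

359.8560 mm


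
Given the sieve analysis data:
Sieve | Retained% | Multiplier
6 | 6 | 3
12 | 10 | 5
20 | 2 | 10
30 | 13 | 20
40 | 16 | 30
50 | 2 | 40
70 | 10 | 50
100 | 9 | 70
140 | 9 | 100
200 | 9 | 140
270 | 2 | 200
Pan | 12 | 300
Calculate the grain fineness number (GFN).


Formula: GFN = sum(pct * multiplier) / sum(pct)
sum(pct * multiplier) = 8198
sum(pct) = 100
GFN = 8198 / 100 = 81.98

81.98


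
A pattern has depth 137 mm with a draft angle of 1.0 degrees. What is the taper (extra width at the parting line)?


Formula: taper = depth * tan(draft_angle)
tan(1.0 deg) = 0.0174551
taper = 137 mm * 0.0174551 = 2.3913 mm

Final answer: 2.3913 mm


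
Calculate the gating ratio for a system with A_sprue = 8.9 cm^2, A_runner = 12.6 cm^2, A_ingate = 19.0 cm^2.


Sprue:Runner:Ingate = 1 : 12.6/8.9 : 19.0/8.9 = 1:1.42:2.13

1:1.42:2.13


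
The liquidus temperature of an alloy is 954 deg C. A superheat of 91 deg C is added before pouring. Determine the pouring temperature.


Formula: T_pour = T_melt + Superheat
T_pour = 954 + 91 = 1045 deg C

Final answer: 1045 deg C


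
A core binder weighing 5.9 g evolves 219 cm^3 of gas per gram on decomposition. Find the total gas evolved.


Formula: V_gas = W_binder * gas_evolution_rate
V = 5.9 g * 219 cm^3/g = 1292.1000 cm^3

Answer: 1292.1000 cm^3


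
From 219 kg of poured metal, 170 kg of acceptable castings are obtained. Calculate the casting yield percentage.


Formula: Casting Yield = (W_good / W_total) * 100
Yield = (170 kg / 219 kg) * 100 = 77.6256%


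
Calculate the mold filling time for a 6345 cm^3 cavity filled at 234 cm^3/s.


Formula: t_fill = V_mold / Q_flow
t = 6345 cm^3 / 234 cm^3/s = 27.1154 s

Answer: 27.1154 s


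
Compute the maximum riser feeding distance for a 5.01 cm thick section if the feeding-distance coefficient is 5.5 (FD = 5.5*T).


Formula: FD = 5.5 * T  (riser feeding-distance rule)
FD = 5.5 * 5.01 cm = 27.5550 cm

Answer: 27.5550 cm


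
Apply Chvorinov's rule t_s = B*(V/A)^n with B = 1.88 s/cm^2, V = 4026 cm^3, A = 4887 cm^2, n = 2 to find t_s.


Formula: t_s = B * (V/A)^n  (Chvorinov's rule, n=2)
Modulus M = V/A = 4026/4887 = 0.823818 cm
M^2 = 0.823818^2 = 0.678676 cm^2
t_s = 1.88 * 0.678676 = 1.2759 s

1.2759 s


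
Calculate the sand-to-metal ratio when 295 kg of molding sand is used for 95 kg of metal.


Formula: Sand-to-Metal Ratio = W_sand / W_metal
Ratio = 295 kg / 95 kg = 3.1053

Answer: 3.1053


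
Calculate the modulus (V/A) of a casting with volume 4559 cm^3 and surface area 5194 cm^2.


Formula: Casting Modulus M = V / A
M = 4559 cm^3 / 5194 cm^2 = 0.8777 cm

0.8777 cm


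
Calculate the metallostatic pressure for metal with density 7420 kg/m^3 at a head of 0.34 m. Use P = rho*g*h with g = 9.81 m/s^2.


Formula: P = rho * g * h
rho * g = 7420 * 9.81 = 72790.2 N/m^3
P = 72790.2 * 0.34 = 24748.6680 Pa


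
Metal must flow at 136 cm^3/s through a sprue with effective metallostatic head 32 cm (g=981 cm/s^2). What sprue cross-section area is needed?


Formula: v = sqrt(2*g*h), A = Q/v
Velocity: v = sqrt(2 * 981 * 32) = sqrt(62784) = 250.5674 cm/s
Sprue area: A = Q / v = 136 / 250.5674 = 0.5428 cm^2


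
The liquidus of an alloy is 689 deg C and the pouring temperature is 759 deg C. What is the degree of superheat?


Formula: Superheat = T_pour - T_melt
Superheat = 759 - 689 = 70 deg C

Final answer: 70 deg C


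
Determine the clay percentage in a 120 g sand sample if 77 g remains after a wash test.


Formula: Clay% = (W_total - W_washed) / W_total * 100
Clay mass = 120 - 77 = 43 g
Clay% = 43 / 120 * 100 = 35.8333%


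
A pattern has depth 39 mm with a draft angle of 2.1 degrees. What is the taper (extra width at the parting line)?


Formula: taper = depth * tan(draft_angle)
tan(2.1 deg) = 0.0366683
taper = 39 mm * 0.0366683 = 1.4301 mm

1.4301 mm


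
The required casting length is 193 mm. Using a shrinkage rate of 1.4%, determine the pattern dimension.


Formula: L_pattern = L_casting * (1 + shrinkage_rate/100)
Shrinkage factor = 1 + 1.4/100 = 1.014
L_pattern = 193 mm * 1.014 = 195.7020 mm


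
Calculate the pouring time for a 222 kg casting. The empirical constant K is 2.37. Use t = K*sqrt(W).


Formula: t = K * sqrt(W)
sqrt(W) = sqrt(222) = 14.89966
t = 2.37 * 14.89966 = 35.3122 s

Answer: 35.3122 s


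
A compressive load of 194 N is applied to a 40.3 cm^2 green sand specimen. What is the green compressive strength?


Formula: Compressive Strength = Force / Area
Strength = 194 N / 40.3 cm^2 = 4.8139 N/cm^2

Answer: 4.8139 N/cm^2


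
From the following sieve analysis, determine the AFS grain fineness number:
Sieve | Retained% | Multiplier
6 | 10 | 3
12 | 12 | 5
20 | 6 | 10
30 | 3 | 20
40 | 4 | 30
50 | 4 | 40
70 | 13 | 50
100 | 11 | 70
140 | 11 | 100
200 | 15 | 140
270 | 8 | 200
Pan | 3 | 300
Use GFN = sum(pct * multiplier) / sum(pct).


Formula: GFN = sum(pct * multiplier) / sum(pct)
sum(pct * multiplier) = 7610
sum(pct) = 100
GFN = 7610 / 100 = 76.10

76.10


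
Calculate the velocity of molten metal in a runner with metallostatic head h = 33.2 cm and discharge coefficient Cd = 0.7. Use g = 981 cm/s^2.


Formula: v = Cd * sqrt(2 * g * h)  (Torricelli with discharge coefficient)
2*g*h = 2 * 981 * 33.2 = 65138.4 cm^2/s^2
sqrt(65138.4) = 255.22226 cm/s
v = 0.7 * 255.22226 = 178.6556 cm/s

Final answer: 178.6556 cm/s


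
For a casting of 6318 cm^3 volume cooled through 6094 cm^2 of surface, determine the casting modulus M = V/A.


Formula: Casting Modulus M = V / A
M = 6318 cm^3 / 6094 cm^2 = 1.0368 cm

Answer: 1.0368 cm


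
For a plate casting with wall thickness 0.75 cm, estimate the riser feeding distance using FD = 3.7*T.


Formula: FD = 3.7 * T  (riser feeding-distance rule)
FD = 3.7 * 0.75 cm = 2.7750 cm

Final answer: 2.7750 cm


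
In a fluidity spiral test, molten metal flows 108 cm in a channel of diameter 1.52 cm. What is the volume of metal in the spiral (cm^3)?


Formula: V = pi * (d/2)^2 * L  (cylinder volume)
Radius = 1.52/2 = 0.76 cm
V = pi * 0.76^2 * 108 = 195.9751 cm^3

195.9751 cm^3


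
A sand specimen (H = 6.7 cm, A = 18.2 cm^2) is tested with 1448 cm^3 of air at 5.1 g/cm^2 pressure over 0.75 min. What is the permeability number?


Formula: Permeability Number P = (V * H) / (p * A * t)
Numerator: V * H = 1448 * 6.7 = 9701.6
Denominator: p * A * t = 5.1 * 18.2 * 0.75 = 69.615
P = 9701.6 / 69.615 = 139.3608

Final answer: 139.3608


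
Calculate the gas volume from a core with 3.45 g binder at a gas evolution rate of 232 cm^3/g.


Formula: V_gas = W_binder * gas_evolution_rate
V = 3.45 g * 232 cm^3/g = 800.4000 cm^3

Final answer: 800.4000 cm^3


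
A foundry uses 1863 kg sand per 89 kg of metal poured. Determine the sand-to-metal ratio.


Formula: Sand-to-Metal Ratio = W_sand / W_metal
Ratio = 1863 kg / 89 kg = 20.9326


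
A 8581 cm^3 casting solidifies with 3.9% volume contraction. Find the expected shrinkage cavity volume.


Formula: V_shrink = V_casting * shrinkage_pct / 100
V_shrink = 8581 cm^3 * 3.9 / 100 = 334.6590 cm^3

Answer: 334.6590 cm^3


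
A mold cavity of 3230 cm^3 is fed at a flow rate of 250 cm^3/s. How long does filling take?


Formula: t_fill = V_mold / Q_flow
t = 3230 cm^3 / 250 cm^3/s = 12.9200 s


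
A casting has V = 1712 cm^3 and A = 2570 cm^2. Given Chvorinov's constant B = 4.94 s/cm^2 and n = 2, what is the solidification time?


Formula: t_s = B * (V/A)^n  (Chvorinov's rule, n=2)
Modulus M = V/A = 1712/2570 = 0.666148 cm
M^2 = 0.666148^2 = 0.443753 cm^2
t_s = 4.94 * 0.443753 = 2.1921 s

Final answer: 2.1921 s


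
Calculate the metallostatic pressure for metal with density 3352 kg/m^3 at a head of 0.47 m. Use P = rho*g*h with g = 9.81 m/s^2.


Formula: P = rho * g * h
rho * g = 3352 * 9.81 = 32883.12 N/m^3
P = 32883.12 * 0.47 = 15455.0664 Pa


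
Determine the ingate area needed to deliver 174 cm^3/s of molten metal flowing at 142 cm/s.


Formula: A_ingate = Q / v  (continuity equation)
A = 174 cm^3/s / 142 cm/s = 1.2254 cm^2

Final answer: 1.2254 cm^2


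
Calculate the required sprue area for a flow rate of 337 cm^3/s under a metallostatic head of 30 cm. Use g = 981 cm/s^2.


Formula: v = sqrt(2*g*h), A = Q/v
Velocity: v = sqrt(2 * 981 * 30) = sqrt(58860) = 242.6108 cm/s
Sprue area: A = Q / v = 337 / 242.6108 = 1.3891 cm^2

1.3891 cm^2


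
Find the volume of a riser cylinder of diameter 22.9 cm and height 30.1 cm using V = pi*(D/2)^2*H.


Formula: V = pi * (D/2)^2 * H  (cylinder volume)
Radius = D/2 = 22.9/2 = 11.45 cm
V = pi * 11.45^2 * 30.1 = 12397.3066 cm^3

12397.3066 cm^3


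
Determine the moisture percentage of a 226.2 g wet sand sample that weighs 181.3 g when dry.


Formula: MC = (W_wet - W_dry) / W_wet * 100
Water mass = 226.2 - 181.3 = 44.9 g
MC = 44.9 / 226.2 * 100 = 19.8497%

19.8497%


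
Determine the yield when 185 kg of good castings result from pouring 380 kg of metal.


Formula: Casting Yield = (W_good / W_total) * 100
Yield = (185 kg / 380 kg) * 100 = 48.6842%

Final answer: 48.6842%


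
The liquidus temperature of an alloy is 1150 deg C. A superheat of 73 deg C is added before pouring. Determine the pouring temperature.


Formula: T_pour = T_melt + Superheat
T_pour = 1150 + 73 = 1223 deg C

1223 deg C


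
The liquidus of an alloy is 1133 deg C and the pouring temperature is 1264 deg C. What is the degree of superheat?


Formula: Superheat = T_pour - T_melt
Superheat = 1264 - 1133 = 131 deg C

Final answer: 131 deg C


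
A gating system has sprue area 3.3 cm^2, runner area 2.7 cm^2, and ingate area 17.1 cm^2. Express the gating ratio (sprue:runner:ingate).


Sprue:Runner:Ingate = 1 : 2.7/3.3 : 17.1/3.3 = 1:0.82:5.18

1:0.82:5.18


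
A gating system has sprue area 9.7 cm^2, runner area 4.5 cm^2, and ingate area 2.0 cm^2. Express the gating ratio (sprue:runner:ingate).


Sprue:Runner:Ingate = 1 : 4.5/9.7 : 2.0/9.7 = 1:0.46:0.21

Final answer: 1:0.46:0.21


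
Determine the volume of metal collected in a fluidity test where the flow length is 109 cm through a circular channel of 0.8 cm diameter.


Formula: V = pi * (d/2)^2 * L  (cylinder volume)
Radius = 0.8/2 = 0.4 cm
V = pi * 0.4^2 * 109 = 54.7894 cm^3

54.7894 cm^3


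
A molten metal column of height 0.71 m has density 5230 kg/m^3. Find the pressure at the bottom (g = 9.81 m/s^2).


Formula: P = rho * g * h
rho * g = 5230 * 9.81 = 51306.3 N/m^3
P = 51306.3 * 0.71 = 36427.4730 Pa


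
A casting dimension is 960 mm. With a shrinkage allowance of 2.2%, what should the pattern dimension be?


Formula: L_pattern = L_casting * (1 + shrinkage_rate/100)
Shrinkage factor = 1 + 2.2/100 = 1.022
L_pattern = 960 mm * 1.022 = 981.1200 mm

981.1200 mm


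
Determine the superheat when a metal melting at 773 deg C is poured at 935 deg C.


Formula: Superheat = T_pour - T_melt
Superheat = 935 - 773 = 162 deg C

Final answer: 162 deg C


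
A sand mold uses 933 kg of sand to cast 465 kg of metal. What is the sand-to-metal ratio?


Formula: Sand-to-Metal Ratio = W_sand / W_metal
Ratio = 933 kg / 465 kg = 2.0065

Final answer: 2.0065


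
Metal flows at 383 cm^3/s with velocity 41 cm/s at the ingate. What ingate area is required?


Formula: A_ingate = Q / v  (continuity equation)
A = 383 cm^3/s / 41 cm/s = 9.3415 cm^2

Answer: 9.3415 cm^2


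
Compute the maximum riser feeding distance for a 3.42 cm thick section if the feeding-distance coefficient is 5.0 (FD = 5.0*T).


Formula: FD = 5.0 * T  (riser feeding-distance rule)
FD = 5.0 * 3.42 cm = 17.1000 cm

Answer: 17.1000 cm


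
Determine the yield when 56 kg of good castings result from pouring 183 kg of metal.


Formula: Casting Yield = (W_good / W_total) * 100
Yield = (56 kg / 183 kg) * 100 = 30.6011%


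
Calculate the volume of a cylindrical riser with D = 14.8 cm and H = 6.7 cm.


Formula: V = pi * (D/2)^2 * H  (cylinder volume)
Radius = D/2 = 14.8/2 = 7.4 cm
V = pi * 7.4^2 * 6.7 = 1152.6252 cm^3

1152.6252 cm^3


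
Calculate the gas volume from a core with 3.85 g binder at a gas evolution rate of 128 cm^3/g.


Formula: V_gas = W_binder * gas_evolution_rate
V = 3.85 g * 128 cm^3/g = 492.8000 cm^3

Answer: 492.8000 cm^3


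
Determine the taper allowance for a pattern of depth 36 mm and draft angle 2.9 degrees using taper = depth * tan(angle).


Formula: taper = depth * tan(draft_angle)
tan(2.9 deg) = 0.0506578
taper = 36 mm * 0.0506578 = 1.8237 mm

1.8237 mm


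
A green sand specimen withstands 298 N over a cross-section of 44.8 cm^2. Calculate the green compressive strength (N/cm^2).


Formula: Compressive Strength = Force / Area
Strength = 298 N / 44.8 cm^2 = 6.6518 N/cm^2

6.6518 N/cm^2


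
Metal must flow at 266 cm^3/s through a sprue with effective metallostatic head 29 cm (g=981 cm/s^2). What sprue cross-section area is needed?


Formula: v = sqrt(2*g*h), A = Q/v
Velocity: v = sqrt(2 * 981 * 29) = sqrt(56898) = 238.5330 cm/s
Sprue area: A = Q / v = 266 / 238.5330 = 1.1151 cm^2

Answer: 1.1151 cm^2


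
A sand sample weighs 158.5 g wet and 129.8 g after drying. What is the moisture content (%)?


Formula: MC = (W_wet - W_dry) / W_wet * 100
Water mass = 158.5 - 129.8 = 28.7 g
MC = 28.7 / 158.5 * 100 = 18.1073%


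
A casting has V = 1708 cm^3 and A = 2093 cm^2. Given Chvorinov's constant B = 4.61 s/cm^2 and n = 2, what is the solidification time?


Formula: t_s = B * (V/A)^n  (Chvorinov's rule, n=2)
Modulus M = V/A = 1708/2093 = 0.816054 cm
M^2 = 0.816054^2 = 0.665944 cm^2
t_s = 4.61 * 0.665944 = 3.0700 s

Final answer: 3.0700 s


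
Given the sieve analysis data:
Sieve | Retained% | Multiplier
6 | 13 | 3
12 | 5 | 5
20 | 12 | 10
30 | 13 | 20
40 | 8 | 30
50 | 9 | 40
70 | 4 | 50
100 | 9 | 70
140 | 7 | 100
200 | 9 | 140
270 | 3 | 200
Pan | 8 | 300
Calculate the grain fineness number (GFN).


Formula: GFN = sum(pct * multiplier) / sum(pct)
sum(pct * multiplier) = 6834
sum(pct) = 100
GFN = 6834 / 100 = 68.34

Answer: 68.34


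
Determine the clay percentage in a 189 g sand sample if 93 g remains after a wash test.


Formula: Clay% = (W_total - W_washed) / W_total * 100
Clay mass = 189 - 93 = 96 g
Clay% = 96 / 189 * 100 = 50.7937%

Answer: 50.7937%


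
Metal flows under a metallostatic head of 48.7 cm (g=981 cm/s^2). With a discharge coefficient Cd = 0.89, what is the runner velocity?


Formula: v = Cd * sqrt(2 * g * h)  (Torricelli with discharge coefficient)
2*g*h = 2 * 981 * 48.7 = 95549.4 cm^2/s^2
sqrt(95549.4) = 309.11066 cm/s
v = 0.89 * 309.11066 = 275.1085 cm/s

Final answer: 275.1085 cm/s


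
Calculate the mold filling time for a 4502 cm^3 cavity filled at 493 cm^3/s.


Formula: t_fill = V_mold / Q_flow
t = 4502 cm^3 / 493 cm^3/s = 9.1318 s


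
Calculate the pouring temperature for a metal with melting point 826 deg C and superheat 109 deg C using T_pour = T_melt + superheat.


Formula: T_pour = T_melt + Superheat
T_pour = 826 + 109 = 935 deg C

Answer: 935 deg C


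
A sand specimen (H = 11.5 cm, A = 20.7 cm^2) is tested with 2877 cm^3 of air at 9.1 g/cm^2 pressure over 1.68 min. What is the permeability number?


Formula: Permeability Number P = (V * H) / (p * A * t)
Numerator: V * H = 2877 * 11.5 = 33085.5
Denominator: p * A * t = 9.1 * 20.7 * 1.68 = 316.4616
P = 33085.5 / 316.4616 = 104.5482

Final answer: 104.5482
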